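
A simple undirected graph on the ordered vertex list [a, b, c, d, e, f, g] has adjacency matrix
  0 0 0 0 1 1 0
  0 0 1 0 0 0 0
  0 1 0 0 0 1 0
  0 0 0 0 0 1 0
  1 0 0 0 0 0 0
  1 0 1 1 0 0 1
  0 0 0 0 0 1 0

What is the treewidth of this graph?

A width-1 tree decomposition is:
Bags: B1 = {c, f}  B2 = {a, f}  B3 = {f, g}  B4 = {b, c}  B5 = {a, e}  B6 = {d, f}
Tree: B1–B2, B1–B3, B1–B4, B2–B5, B3–B6
Every bag has size at most 2, so the width is 2 − 1 = 1 and tw(G) ≤ 1. Any graph with an edge has treewidth ≥ 1, and G has the edge c–f. Combining the bounds, tw(G) = 1.

1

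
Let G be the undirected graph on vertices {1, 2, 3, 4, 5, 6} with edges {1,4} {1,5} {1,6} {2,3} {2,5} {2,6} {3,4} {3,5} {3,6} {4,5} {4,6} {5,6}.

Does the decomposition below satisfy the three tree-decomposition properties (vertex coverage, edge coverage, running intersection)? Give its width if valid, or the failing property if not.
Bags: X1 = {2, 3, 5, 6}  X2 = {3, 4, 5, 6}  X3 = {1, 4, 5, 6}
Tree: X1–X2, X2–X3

Every vertex of G appears in some bag (union = {1, 2, 3, 4, 5, 6}); every edge is covered by a bag; and for each vertex v the set of bags containing v is connected in the bag tree. The decomposition is therefore valid. The largest bag has 4 vertices, so the width is 3.

Yes; width 3.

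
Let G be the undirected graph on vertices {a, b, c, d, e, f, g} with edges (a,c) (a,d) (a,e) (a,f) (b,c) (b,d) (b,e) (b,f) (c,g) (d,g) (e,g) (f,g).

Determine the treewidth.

A width-3 tree decomposition is:
Bags: B1 = {a, b, c, g}  B2 = {a, b, d, g}  B3 = {a, b, f, g}  B4 = {a, b, e, g}
Tree: B1–B2, B2–B3, B3–B4
The largest bag has 4 vertices, giving width 3; this decomposition certifies tw(G) ≤ 3. For the lower bound: the 4 vertex sets {a,c}, {b,d}, {g}, {f} are disjoint, each induces a connected subgraph, and every pair is joined by at least one edge of G. Contracting each set to a single vertex therefore yields K_{4} as a minor, and since treewidth is minor-monotone, tw(G) ≥ tw(K_{4}) = 3. Combining the bounds, tw(G) = 3.

3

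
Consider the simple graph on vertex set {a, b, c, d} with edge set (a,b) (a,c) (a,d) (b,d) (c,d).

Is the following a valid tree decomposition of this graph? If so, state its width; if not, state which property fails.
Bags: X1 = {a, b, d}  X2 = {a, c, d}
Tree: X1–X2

Checking the three conditions: (i) the bags cover all of {a, b, c, d}; (ii) for each edge, some bag contains both endpoints; (iii) the bags containing any fixed vertex form a subtree. All hold, so the decomposition is valid with width 3 − 1 = 2.

Yes; width 2.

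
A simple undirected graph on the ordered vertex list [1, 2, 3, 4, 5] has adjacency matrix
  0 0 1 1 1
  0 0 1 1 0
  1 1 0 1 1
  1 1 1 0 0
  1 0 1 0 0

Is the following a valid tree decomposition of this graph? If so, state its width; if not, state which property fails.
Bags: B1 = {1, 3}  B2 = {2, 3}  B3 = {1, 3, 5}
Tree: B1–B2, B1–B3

A tree decomposition must satisfy three properties: every vertex lies in some bag; for every edge, both endpoints lie together in some bag; and for every vertex, the bags containing it form a connected subtree. Here vertex 4 appears in no bag, so the decomposition is invalid.

No — vertex 4 appears in no bag.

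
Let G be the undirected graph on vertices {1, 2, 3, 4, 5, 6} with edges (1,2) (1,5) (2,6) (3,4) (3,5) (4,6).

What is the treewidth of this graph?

A width-2 tree decomposition is:
Bags: B1 = {1, 2, 5}  B2 = {2, 5, 6}  B3 = {4, 5, 6}  B4 = {3, 4, 5}
Tree: B1–B2, B2–B3, B3–B4
The largest bag has 3 vertices, giving width 2; this decomposition certifies tw(G) ≤ 2. Since 5–1–2–6–4–3–5 is a cycle in G, G is not acyclic. Forests are exactly the graphs of treewidth ≤ 1, so tw(G) ≥ 2. Therefore the treewidth is 2.

2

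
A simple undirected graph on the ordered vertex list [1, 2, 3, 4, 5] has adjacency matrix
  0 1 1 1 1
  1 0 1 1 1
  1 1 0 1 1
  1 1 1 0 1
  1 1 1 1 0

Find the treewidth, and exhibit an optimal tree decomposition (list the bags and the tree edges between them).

With just one bag of size 5, the width is 5 − 1 = 4, so tw(G) ≤ 4. Conversely, {1, 2, 3, 4, 5} is a clique of size 5, and the vertices of any clique must share a bag in every tree decomposition; so some bag has ≥ 5 vertices and tw(G) ≥ 4. Combining the bounds, tw(G) = 4.

Treewidth 4.
Bags: B1 = {1, 2, 3, 4, 5}
Tree: (single bag)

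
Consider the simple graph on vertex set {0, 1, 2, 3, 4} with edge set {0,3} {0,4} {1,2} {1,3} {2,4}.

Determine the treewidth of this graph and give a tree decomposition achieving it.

Each bag holds 3 vertices, so the decomposition has width 2, which upper-bounds the treewidth. Since 4–0–3–1–2–4 is a cycle in G, G is not acyclic. Forests are exactly the graphs of treewidth ≤ 1, so tw(G) ≥ 2. Combining the bounds, tw(G) = 2.

Treewidth 2.
Bags: B1 = {0, 3, 4}  B2 = {1, 3, 4}  B3 = {1, 2, 4}
Tree: B1–B2, B2–B3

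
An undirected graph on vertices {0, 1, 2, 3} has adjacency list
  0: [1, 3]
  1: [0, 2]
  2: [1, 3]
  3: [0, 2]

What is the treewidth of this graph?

A width-2 tree decomposition is:
Bags: B1 = {0, 1, 3}  B2 = {1, 2, 3}
Tree: B1–B2
Every bag has size at most 3, so the width is 3 − 1 = 2 and tw(G) ≤ 2. Since 3–0–1–2–3 is a cycle in G, G is not acyclic. Forests are exactly the graphs of treewidth ≤ 1, so tw(G) ≥ 2. Combining the bounds, tw(G) = 2.

2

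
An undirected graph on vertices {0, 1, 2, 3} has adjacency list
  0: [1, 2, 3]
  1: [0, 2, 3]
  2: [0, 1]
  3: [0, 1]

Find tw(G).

A width-2 tree decomposition is:
Bags: B1 = {0, 1, 3}  B2 = {0, 1, 2}
Tree: B1–B2
The largest bag has 3 vertices, giving width 2; this decomposition certifies tw(G) ≤ 2. For the lower bound, the 3 vertices {0, 1, 2} are pairwise adjacent, and any tree decomposition puts a clique entirely inside one bag — forcing width ≥ 2. Combining the bounds, tw(G) = 2.

2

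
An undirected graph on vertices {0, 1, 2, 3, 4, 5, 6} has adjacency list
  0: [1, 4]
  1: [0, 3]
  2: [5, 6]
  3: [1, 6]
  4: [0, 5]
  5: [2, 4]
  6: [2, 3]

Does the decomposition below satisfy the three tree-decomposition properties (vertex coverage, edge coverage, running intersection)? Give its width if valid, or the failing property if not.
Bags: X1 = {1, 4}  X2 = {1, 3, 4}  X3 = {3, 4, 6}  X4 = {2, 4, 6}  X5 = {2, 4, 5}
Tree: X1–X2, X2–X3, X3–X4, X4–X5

No — vertex 0 appears in no bag.

A tree decomposition must satisfy three properties: every vertex lies in some bag; for every edge, both endpoints lie together in some bag; and for every vertex, the bags containing it form a connected subtree. Here vertex 0 appears in no bag, so the decomposition is invalid.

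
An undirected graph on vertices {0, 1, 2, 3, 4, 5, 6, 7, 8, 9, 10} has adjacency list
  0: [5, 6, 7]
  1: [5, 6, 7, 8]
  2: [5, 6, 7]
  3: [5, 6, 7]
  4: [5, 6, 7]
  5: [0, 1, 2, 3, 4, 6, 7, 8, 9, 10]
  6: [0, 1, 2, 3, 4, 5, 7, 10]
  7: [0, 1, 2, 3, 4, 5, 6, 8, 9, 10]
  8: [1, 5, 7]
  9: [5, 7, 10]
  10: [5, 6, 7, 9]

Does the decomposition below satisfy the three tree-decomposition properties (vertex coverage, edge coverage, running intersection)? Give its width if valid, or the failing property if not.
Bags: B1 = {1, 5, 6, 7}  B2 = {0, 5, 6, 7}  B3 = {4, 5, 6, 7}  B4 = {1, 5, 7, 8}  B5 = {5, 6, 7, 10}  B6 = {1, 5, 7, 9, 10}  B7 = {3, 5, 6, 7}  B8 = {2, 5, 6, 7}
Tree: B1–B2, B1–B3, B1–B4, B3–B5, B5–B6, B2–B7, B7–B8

No — bags containing vertex 1 are not connected in the tree.

A tree decomposition must satisfy three properties: every vertex lies in some bag; for every edge, both endpoints lie together in some bag; and for every vertex, the bags containing it form a connected subtree. Here bags containing vertex 1 are not connected in the tree, so the decomposition is invalid.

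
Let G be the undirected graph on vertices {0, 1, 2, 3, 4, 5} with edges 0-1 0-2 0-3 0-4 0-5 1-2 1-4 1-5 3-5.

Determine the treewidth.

2

A width-2 tree decomposition is:
Bags: B1 = {0, 3, 5}  B2 = {0, 1, 5}  B3 = {0, 1, 2}  B4 = {0, 1, 4}
Tree: B1–B2, B2–B3, B3–B4
The largest bag has 3 vertices, giving width 2; this decomposition certifies tw(G) ≤ 2. For the lower bound, the 3 vertices {0, 1, 2} are pairwise adjacent, and any tree decomposition puts a clique entirely inside one bag — forcing width ≥ 2. The upper and lower bounds meet at 2, so that is the treewidth.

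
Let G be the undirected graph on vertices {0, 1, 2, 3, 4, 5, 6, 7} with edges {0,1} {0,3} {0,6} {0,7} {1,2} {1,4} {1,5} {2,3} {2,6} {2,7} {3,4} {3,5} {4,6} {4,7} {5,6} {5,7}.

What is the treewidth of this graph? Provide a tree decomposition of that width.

Treewidth 4.
One optimal decomposition is:
Bags: B1 = {0, 1, 2, 4, 5}  B2 = {0, 2, 4, 5, 6}  B3 = {0, 2, 3, 4, 5}  B4 = {0, 2, 4, 5, 7}
Tree: B1–B2, B2–B3, B3–B4

Every bag has size at most 5, so the width is 5 − 1 = 4 and tw(G) ≤ 4. For the lower bound: the 5 vertex sets {1,5}, {2,6}, {3,4}, {0}, {7} are disjoint, each induces a connected subgraph, and every pair is joined by at least one edge of G. Contracting each set to a single vertex therefore yields K_{5} as a minor, and since treewidth is minor-monotone, tw(G) ≥ tw(K_{5}) = 4. Hence tw(G) = 4 exactly.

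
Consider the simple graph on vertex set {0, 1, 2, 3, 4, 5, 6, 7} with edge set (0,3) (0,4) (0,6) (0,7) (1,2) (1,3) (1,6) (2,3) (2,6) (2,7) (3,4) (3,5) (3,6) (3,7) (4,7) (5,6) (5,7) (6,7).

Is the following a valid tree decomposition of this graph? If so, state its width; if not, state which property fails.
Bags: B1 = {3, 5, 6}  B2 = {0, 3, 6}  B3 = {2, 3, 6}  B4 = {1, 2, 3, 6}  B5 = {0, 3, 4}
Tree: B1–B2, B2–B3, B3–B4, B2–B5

No — vertex 7 appears in no bag.

A tree decomposition must satisfy three properties: every vertex lies in some bag; for every edge, both endpoints lie together in some bag; and for every vertex, the bags containing it form a connected subtree. Here vertex 7 appears in no bag, so the decomposition is invalid.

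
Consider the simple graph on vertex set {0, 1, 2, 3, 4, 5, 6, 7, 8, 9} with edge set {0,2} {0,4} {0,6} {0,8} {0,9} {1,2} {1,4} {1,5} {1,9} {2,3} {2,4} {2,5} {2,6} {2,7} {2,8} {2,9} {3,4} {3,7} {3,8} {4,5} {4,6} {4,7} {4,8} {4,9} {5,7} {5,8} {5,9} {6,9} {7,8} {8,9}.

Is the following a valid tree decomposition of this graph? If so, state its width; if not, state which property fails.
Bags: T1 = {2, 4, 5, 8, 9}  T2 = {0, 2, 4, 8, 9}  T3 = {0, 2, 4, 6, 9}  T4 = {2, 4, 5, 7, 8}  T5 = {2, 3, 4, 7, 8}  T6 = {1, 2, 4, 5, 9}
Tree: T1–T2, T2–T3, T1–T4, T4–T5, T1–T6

Checking the three conditions: (i) the bags cover all of {0, 1, 2, 3, 4, 5, 6, 7, 8, 9}; (ii) for each edge, some bag contains both endpoints; (iii) the bags containing any fixed vertex form a subtree. All hold, so the decomposition is valid with width 5 − 1 = 4.

Yes; width 4.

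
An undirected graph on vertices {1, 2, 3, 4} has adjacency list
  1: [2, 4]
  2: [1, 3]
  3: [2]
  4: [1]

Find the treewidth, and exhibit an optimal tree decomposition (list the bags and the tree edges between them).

Treewidth 1.
One such decomposition:
Bags: B1 = {2, 3}  B2 = {1, 2}  B3 = {1, 4}
Tree: B1–B2, B2–B3

The largest bag has 2 vertices, giving width 1; this decomposition certifies tw(G) ≤ 1. Since G has at least one edge (e.g. 3–2), it is not an edgeless graph, so tw(G) ≥ 1. Combining the bounds, tw(G) = 1.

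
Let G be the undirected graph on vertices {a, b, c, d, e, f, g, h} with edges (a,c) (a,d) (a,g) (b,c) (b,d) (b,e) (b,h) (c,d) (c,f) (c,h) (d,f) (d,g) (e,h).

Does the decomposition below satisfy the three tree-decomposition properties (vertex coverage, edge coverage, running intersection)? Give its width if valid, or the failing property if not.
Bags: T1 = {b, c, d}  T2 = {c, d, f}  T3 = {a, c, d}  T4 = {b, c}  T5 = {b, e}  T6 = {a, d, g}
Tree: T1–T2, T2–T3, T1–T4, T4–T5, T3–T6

A tree decomposition must satisfy three properties: every vertex lies in some bag; for every edge, both endpoints lie together in some bag; and for every vertex, the bags containing it form a connected subtree. Here vertex h appears in no bag, so the decomposition is invalid.

No — vertex h appears in no bag.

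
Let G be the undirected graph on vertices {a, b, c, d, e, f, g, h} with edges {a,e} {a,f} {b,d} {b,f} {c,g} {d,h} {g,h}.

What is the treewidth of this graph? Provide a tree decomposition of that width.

Treewidth 1.
One optimal decomposition is:
Bags: B1 = {a, e}  B2 = {a, f}  B3 = {b, f}  B4 = {b, d}  B5 = {d, h}  B6 = {g, h}  B7 = {c, g}
Tree: B1–B2, B2–B3, B3–B4, B4–B5, B5–B6, B6–B7

Every bag has size at most 2, so the width is 2 − 1 = 1 and tw(G) ≤ 1. Since G has at least one edge (e.g. e–a), it is not an edgeless graph, so tw(G) ≥ 1. The upper and lower bounds meet at 1, so that is the treewidth.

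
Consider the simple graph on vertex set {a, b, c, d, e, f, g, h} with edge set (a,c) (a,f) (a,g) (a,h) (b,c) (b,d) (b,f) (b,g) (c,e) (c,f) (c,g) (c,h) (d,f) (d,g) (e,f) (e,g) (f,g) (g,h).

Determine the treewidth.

A width-3 tree decomposition is:
Bags: B1 = {b, c, f, g}  B2 = {c, e, f, g}  B3 = {b, d, f, g}  B4 = {a, c, f, g}  B5 = {a, c, g, h}
Tree: B1–B2, B1–B3, B1–B4, B4–B5
The largest bag has 4 vertices, giving width 3; this decomposition certifies tw(G) ≤ 3. On the other hand G contains the 4-clique {a, c, g, h}. A clique must lie in a single bag of any decomposition, so no decomposition can have width below 3. Hence tw(G) = 3 exactly.

3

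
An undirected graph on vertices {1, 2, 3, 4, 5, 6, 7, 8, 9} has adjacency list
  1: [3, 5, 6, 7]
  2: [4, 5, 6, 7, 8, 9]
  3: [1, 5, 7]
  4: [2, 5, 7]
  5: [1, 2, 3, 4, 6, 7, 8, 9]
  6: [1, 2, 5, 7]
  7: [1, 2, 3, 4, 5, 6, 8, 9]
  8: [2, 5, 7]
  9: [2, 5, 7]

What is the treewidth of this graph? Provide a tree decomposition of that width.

Each bag holds 4 vertices, so the decomposition has width 3, which upper-bounds the treewidth. On the other hand G contains the 4-clique {1, 3, 5, 7}. A clique must lie in a single bag of any decomposition, so no decomposition can have width below 3. Therefore the treewidth is 3.

Treewidth 3.
One optimal decomposition is:
Bags: B1 = {2, 5, 6, 7}  B2 = {2, 5, 7, 9}  B3 = {1, 5, 6, 7}  B4 = {1, 3, 5, 7}  B5 = {2, 4, 5, 7}  B6 = {2, 5, 7, 8}
Tree: B1–B2, B1–B3, B3–B4, B2–B5, B1–B6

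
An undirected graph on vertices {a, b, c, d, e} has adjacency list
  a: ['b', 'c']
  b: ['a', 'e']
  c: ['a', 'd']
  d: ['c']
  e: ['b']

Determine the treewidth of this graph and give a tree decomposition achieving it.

Treewidth 1.
One optimal decomposition is:
Bags: B1 = {b, e}  B2 = {a, b}  B3 = {a, c}  B4 = {c, d}
Tree: B1–B2, B2–B3, B3–B4

The largest bag has 2 vertices, giving width 1; this decomposition certifies tw(G) ≤ 1. Since G has at least one edge (e.g. e–b), it is not an edgeless graph, so tw(G) ≥ 1. Hence tw(G) = 1 exactly.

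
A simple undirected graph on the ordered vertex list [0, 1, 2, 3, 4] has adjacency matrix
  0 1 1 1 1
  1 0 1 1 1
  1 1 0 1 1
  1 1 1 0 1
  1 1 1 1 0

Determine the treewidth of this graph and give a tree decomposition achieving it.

With just one bag of size 5, the width is 5 − 1 = 4, so tw(G) ≤ 4. For the lower bound, the 5 vertices {0, 1, 2, 3, 4} are pairwise adjacent, and any tree decomposition puts a clique entirely inside one bag — forcing width ≥ 4. The upper and lower bounds meet at 4, so that is the treewidth.

Treewidth 4.
One such decomposition:
Bags: B1 = {0, 1, 2, 3, 4}
Tree: (single bag)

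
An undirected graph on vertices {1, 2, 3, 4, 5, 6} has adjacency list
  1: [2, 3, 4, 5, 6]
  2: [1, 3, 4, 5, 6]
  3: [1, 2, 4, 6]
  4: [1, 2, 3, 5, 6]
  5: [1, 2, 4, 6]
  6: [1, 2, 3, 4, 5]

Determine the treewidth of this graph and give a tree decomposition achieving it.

Treewidth 4.
Bags: B1 = {1, 2, 4, 5, 6}  B2 = {1, 2, 3, 4, 6}
Tree: B1–B2

The largest bag has 5 vertices, giving width 4; this decomposition certifies tw(G) ≤ 4. On the other hand G contains the 5-clique {1, 2, 3, 4, 6}. A clique must lie in a single bag of any decomposition, so no decomposition can have width below 4. Hence tw(G) = 4 exactly.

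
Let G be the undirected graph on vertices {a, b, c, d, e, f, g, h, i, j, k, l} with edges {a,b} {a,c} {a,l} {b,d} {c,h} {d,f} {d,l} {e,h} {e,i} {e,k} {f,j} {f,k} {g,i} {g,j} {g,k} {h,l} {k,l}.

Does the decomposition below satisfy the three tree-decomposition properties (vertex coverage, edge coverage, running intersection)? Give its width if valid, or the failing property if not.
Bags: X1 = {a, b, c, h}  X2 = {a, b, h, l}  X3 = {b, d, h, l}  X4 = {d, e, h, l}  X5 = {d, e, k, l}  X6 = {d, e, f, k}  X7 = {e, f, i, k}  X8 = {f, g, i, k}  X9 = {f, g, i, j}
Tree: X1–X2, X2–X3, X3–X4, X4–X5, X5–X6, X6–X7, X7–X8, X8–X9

Every vertex of G appears in some bag (union = {a, b, c, d, e, f, g, h, i, j, k, l}); every edge is covered by a bag; and for each vertex v the set of bags containing v is connected in the bag tree. The decomposition is therefore valid. The largest bag has 4 vertices, so the width is 3.

Yes; width 3.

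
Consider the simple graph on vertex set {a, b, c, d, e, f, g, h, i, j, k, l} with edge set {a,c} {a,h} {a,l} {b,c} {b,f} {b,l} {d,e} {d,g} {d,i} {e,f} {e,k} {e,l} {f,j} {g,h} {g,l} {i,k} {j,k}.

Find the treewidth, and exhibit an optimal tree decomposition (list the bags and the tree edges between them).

Each bag holds 4 vertices, so the decomposition has width 3, which upper-bounds the treewidth. For the lower bound: the 4 vertex sets {a,c,h}, {g}, {l}, {b,d,e,f} are disjoint, each induces a connected subgraph, and every pair is joined by at least one edge of G. Contracting each set to a single vertex therefore yields K_{4} as a minor, and since treewidth is minor-monotone, tw(G) ≥ tw(K_{4}) = 3. The upper and lower bounds meet at 3, so that is the treewidth.

Treewidth 3.
One such decomposition:
Bags: B1 = {a, c, g, h}  B2 = {a, c, g, l}  B3 = {b, c, g, l}  B4 = {b, d, g, l}  B5 = {b, d, e, l}  B6 = {b, d, e, f}  B7 = {d, e, f, i}  B8 = {e, f, i, k}  B9 = {f, i, j, k}
Tree: B1–B2, B2–B3, B3–B4, B4–B5, B5–B6, B6–B7, B7–B8, B8–B9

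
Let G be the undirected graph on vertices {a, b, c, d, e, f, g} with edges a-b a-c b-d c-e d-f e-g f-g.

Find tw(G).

A width-2 tree decomposition is:
Bags: B1 = {a, c, e}  B2 = {a, e, g}  B3 = {a, f, g}  B4 = {a, d, f}  B5 = {a, b, d}
Tree: B1–B2, B2–B3, B3–B4, B4–B5
Every bag has size at most 3, so the width is 3 − 1 = 2 and tw(G) ≤ 2. For the lower bound, G contains the cycle a–c–e–g–f–d–b–a, so G is not a forest; only forests have treewidth ≤ 1, hence tw(G) ≥ 2. The upper and lower bounds meet at 2, so that is the treewidth.

2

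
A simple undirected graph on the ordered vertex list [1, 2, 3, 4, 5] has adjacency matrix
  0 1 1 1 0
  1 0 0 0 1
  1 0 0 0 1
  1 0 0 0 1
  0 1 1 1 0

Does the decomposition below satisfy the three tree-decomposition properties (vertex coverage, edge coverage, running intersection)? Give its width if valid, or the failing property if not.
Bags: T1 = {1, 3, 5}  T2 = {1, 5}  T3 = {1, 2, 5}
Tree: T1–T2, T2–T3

No — vertex 4 appears in no bag.

A tree decomposition must satisfy three properties: every vertex lies in some bag; for every edge, both endpoints lie together in some bag; and for every vertex, the bags containing it form a connected subtree. Here vertex 4 appears in no bag, so the decomposition is invalid.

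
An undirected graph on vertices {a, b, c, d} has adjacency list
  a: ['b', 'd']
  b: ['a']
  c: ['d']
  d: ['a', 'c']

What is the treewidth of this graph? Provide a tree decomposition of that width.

Each bag holds 2 vertices, so the decomposition has width 1, which upper-bounds the treewidth. Since G has at least one edge (e.g. b–a), it is not an edgeless graph, so tw(G) ≥ 1. Hence tw(G) = 1 exactly.

Treewidth 1.
Bags: B1 = {a, b}  B2 = {a, d}  B3 = {c, d}
Tree: B1–B2, B2–B3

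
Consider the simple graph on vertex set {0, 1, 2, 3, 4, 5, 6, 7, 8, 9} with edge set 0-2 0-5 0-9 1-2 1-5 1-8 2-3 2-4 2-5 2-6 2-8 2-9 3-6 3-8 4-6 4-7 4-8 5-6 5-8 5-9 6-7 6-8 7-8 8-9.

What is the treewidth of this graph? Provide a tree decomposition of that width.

Treewidth 3.
One such decomposition:
Bags: B1 = {2, 4, 6, 8}  B2 = {2, 3, 6, 8}  B3 = {2, 5, 6, 8}  B4 = {2, 5, 8, 9}  B5 = {0, 2, 5, 9}  B6 = {4, 6, 7, 8}  B7 = {1, 2, 5, 8}
Tree: B1–B2, B1–B3, B3–B4, B4–B5, B1–B6, B4–B7

Each bag holds 4 vertices, so the decomposition has width 3, which upper-bounds the treewidth. On the other hand G contains the 4-clique {0, 2, 5, 9}. A clique must lie in a single bag of any decomposition, so no decomposition can have width below 3. The upper and lower bounds meet at 3, so that is the treewidth.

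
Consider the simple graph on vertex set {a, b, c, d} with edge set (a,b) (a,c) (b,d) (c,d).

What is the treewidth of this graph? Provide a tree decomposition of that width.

Treewidth 2.
Bags: B1 = {b, c, d}  B2 = {a, b, c}
Tree: B1–B2

Every bag has size at most 3, so the width is 3 − 1 = 2 and tw(G) ≤ 2. For the lower bound, G contains the cycle c–d–b–a–c, so G is not a forest; only forests have treewidth ≤ 1, hence tw(G) ≥ 2. Hence tw(G) = 2 exactly.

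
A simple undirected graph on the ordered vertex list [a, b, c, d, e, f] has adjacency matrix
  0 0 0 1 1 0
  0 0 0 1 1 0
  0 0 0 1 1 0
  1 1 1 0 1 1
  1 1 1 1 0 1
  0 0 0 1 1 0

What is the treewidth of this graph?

A width-2 tree decomposition is:
Bags: B1 = {c, d, e}  B2 = {b, d, e}  B3 = {a, d, e}  B4 = {d, e, f}
Tree: B1–B2, B2–B3, B2–B4
Each bag holds 3 vertices, so the decomposition has width 2, which upper-bounds the treewidth. On the other hand G contains the 3-clique {d, e, f}. A clique must lie in a single bag of any decomposition, so no decomposition can have width below 2. Combining the bounds, tw(G) = 2.

2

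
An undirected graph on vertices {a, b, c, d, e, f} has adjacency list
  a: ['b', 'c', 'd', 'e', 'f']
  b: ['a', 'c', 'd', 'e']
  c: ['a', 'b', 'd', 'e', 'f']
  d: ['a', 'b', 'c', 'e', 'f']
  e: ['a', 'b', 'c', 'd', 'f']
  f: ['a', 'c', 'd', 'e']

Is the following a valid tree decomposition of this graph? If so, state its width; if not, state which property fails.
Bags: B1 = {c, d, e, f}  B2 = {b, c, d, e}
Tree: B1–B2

A tree decomposition must satisfy three properties: every vertex lies in some bag; for every edge, both endpoints lie together in some bag; and for every vertex, the bags containing it form a connected subtree. Here vertex a appears in no bag, so the decomposition is invalid.

No — vertex a appears in no bag.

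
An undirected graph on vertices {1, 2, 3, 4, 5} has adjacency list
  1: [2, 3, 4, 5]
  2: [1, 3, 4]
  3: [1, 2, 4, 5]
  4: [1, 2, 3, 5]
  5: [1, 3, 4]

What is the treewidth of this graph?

3

A width-3 tree decomposition is:
Bags: B1 = {1, 2, 3, 4}  B2 = {1, 3, 4, 5}
Tree: B1–B2
The largest bag has 4 vertices, giving width 3; this decomposition certifies tw(G) ≤ 3. For the lower bound, the 4 vertices {1, 2, 3, 4} are pairwise adjacent, and any tree decomposition puts a clique entirely inside one bag — forcing width ≥ 3. Hence tw(G) = 3 exactly.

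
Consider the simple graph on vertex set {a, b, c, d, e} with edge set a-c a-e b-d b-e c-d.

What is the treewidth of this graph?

2

A width-2 tree decomposition is:
Bags: B1 = {b, c, d}  B2 = {b, c, e}  B3 = {a, c, e}
Tree: B1–B2, B2–B3
Each bag holds 3 vertices, so the decomposition has width 2, which upper-bounds the treewidth. Since c–d–b–e–a–c is a cycle in G, G is not acyclic. Forests are exactly the graphs of treewidth ≤ 1, so tw(G) ≥ 2. Therefore the treewidth is 2.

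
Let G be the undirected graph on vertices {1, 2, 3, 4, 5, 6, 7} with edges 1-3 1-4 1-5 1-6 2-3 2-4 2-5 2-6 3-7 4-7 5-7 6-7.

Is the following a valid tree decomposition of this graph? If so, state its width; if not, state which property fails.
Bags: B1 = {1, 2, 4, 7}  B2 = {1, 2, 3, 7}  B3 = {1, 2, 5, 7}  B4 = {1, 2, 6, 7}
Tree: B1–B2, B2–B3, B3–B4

Yes; width 3.

Checking the three conditions: (i) the bags cover all of {1, 2, 3, 4, 5, 6, 7}; (ii) for each edge, some bag contains both endpoints; (iii) the bags containing any fixed vertex form a subtree. All hold, so the decomposition is valid with width 4 − 1 = 3.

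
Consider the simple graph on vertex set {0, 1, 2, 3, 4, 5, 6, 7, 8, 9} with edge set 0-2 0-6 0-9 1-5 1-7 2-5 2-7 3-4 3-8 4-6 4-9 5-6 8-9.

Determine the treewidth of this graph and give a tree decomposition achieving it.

Treewidth 2.
One such decomposition:
Bags: B1 = {1, 5, 7}  B2 = {2, 5, 7}  B3 = {2, 5, 6}  B4 = {0, 2, 6}  B5 = {0, 4, 6}  B6 = {0, 4, 9}  B7 = {3, 4, 9}  B8 = {3, 8, 9}
Tree: B1–B2, B2–B3, B3–B4, B4–B5, B5–B6, B6–B7, B7–B8

The largest bag has 3 vertices, giving width 2; this decomposition certifies tw(G) ≤ 2. For the lower bound, G contains the cycle 1–7–2–5–1, so G is not a forest; only forests have treewidth ≤ 1, hence tw(G) ≥ 2. Combining the bounds, tw(G) = 2.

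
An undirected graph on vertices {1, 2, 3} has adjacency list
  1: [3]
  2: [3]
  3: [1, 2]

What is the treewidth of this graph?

A width-1 tree decomposition is:
Bags: B1 = {1, 3}  B2 = {2, 3}
Tree: B1–B2
The largest bag has 2 vertices, giving width 1; this decomposition certifies tw(G) ≤ 1. Any graph with an edge has treewidth ≥ 1, and G has the edge 3–1. Hence tw(G) = 1 exactly.

1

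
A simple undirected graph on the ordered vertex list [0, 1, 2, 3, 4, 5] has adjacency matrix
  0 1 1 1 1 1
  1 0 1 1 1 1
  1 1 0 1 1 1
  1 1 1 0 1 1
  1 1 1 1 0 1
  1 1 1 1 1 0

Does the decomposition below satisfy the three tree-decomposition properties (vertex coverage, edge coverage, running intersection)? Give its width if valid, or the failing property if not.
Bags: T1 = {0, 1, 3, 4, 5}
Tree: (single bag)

A tree decomposition must satisfy three properties: every vertex lies in some bag; for every edge, both endpoints lie together in some bag; and for every vertex, the bags containing it form a connected subtree. Here vertex 2 appears in no bag, so the decomposition is invalid.

No — vertex 2 appears in no bag.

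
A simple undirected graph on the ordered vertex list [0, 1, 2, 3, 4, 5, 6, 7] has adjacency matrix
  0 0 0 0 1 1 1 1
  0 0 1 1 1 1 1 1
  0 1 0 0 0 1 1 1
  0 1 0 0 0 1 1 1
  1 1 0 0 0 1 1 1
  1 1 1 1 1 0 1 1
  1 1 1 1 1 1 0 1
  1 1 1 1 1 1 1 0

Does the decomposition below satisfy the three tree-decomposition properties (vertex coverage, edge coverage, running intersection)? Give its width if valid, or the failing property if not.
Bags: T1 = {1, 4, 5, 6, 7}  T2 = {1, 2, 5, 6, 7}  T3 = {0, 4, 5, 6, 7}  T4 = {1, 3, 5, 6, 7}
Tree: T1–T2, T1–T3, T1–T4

Yes; width 4.

Vertex coverage: the bags together contain {0, 1, 2, 3, 4, 5, 6, 7}, the full vertex set. Edge coverage: each edge of G has both endpoints in at least one bag. Running intersection: for every vertex, the bags containing it form a connected subtree. All three properties hold, so this is a valid tree decomposition of width max|bag| − 1 = 4, and hence tw(G) ≤ 4.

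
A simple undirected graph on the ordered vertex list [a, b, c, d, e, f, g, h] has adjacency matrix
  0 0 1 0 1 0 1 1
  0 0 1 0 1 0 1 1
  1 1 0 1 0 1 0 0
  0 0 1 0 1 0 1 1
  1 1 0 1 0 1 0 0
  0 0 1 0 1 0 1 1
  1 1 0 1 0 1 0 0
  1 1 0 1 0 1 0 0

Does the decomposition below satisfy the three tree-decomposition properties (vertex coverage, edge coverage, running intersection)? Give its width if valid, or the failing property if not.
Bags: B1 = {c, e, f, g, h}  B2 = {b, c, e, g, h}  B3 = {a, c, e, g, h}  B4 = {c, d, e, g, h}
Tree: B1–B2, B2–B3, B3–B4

Yes; width 4.

Checking the three conditions: (i) the bags cover all of {a, b, c, d, e, f, g, h}; (ii) for each edge, some bag contains both endpoints; (iii) the bags containing any fixed vertex form a subtree. All hold, so the decomposition is valid with width 5 − 1 = 4.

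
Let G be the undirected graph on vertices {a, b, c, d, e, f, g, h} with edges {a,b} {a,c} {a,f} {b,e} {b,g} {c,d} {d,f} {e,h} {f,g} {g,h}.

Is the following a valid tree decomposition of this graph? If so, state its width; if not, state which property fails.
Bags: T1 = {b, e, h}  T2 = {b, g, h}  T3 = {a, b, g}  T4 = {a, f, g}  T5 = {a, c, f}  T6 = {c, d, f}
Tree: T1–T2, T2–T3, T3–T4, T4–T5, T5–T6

Checking the three conditions: (i) the bags cover all of {a, b, c, d, e, f, g, h}; (ii) for each edge, some bag contains both endpoints; (iii) the bags containing any fixed vertex form a subtree. All hold, so the decomposition is valid with width 3 − 1 = 2.

Yes; width 2.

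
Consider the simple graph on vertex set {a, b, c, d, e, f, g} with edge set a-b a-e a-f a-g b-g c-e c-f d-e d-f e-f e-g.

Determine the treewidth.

2

A width-2 tree decomposition is:
Bags: B1 = {a, e, f}  B2 = {c, e, f}  B3 = {a, e, g}  B4 = {d, e, f}  B5 = {a, b, g}
Tree: B1–B2, B1–B3, B1–B4, B3–B5
The largest bag has 3 vertices, giving width 2; this decomposition certifies tw(G) ≤ 2. On the other hand G contains the 3-clique {a, e, g}. A clique must lie in a single bag of any decomposition, so no decomposition can have width below 2. Therefore the treewidth is 2.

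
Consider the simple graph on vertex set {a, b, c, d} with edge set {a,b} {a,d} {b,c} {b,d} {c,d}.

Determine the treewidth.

A width-2 tree decomposition is:
Bags: B1 = {b, c, d}  B2 = {a, b, d}
Tree: B1–B2
Each bag holds 3 vertices, so the decomposition has width 2, which upper-bounds the treewidth. Conversely, {b, c, d} is a clique of size 3, and the vertices of any clique must share a bag in every tree decomposition; so some bag has ≥ 3 vertices and tw(G) ≥ 2. Combining the bounds, tw(G) = 2.

2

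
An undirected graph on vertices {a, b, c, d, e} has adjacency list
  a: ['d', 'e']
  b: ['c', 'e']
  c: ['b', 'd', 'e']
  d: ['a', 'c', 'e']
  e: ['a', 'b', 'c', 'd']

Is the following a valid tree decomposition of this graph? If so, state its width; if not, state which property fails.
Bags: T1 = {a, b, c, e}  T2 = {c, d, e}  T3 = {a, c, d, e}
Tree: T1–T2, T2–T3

No — bags containing vertex a are not connected in the tree.

A tree decomposition must satisfy three properties: every vertex lies in some bag; for every edge, both endpoints lie together in some bag; and for every vertex, the bags containing it form a connected subtree. Here bags containing vertex a are not connected in the tree, so the decomposition is invalid.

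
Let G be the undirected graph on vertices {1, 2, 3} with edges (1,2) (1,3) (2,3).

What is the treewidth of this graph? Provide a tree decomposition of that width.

A single bag containing all 3 vertices is trivially a valid decomposition of width 2. For the lower bound, the 3 vertices {1, 2, 3} are pairwise adjacent, and any tree decomposition puts a clique entirely inside one bag — forcing width ≥ 2. Therefore the treewidth is 2.

Treewidth 2.
Bags: B1 = {1, 2, 3}
Tree: (single bag)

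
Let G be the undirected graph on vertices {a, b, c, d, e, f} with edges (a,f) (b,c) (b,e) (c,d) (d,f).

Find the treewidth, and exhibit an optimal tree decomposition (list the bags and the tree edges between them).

Each bag holds 2 vertices, so the decomposition has width 1, which upper-bounds the treewidth. G has an edge, so its treewidth is at least 1. Therefore the treewidth is 1.

Treewidth 1.
One such decomposition:
Bags: B1 = {b, e}  B2 = {b, c}  B3 = {c, d}  B4 = {d, f}  B5 = {a, f}
Tree: B1–B2, B2–B3, B3–B4, B4–B5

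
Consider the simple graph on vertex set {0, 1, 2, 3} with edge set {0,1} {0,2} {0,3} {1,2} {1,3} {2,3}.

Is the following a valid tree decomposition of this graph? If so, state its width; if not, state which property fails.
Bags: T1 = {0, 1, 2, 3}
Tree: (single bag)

Yes; width 3.

Checking the three conditions: (i) the bags cover all of {0, 1, 2, 3}; (ii) for each edge, some bag contains both endpoints; (iii) the bags containing any fixed vertex form a subtree. All hold, so the decomposition is valid with width 4 − 1 = 3.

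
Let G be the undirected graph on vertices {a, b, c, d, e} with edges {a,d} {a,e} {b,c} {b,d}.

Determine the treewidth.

1

A width-1 tree decomposition is:
Bags: B1 = {b, c}  B2 = {b, d}  B3 = {a, d}  B4 = {a, e}
Tree: B1–B2, B2–B3, B3–B4
The largest bag has 2 vertices, giving width 1; this decomposition certifies tw(G) ≤ 1. G has an edge, so its treewidth is at least 1. The upper and lower bounds meet at 1, so that is the treewidth.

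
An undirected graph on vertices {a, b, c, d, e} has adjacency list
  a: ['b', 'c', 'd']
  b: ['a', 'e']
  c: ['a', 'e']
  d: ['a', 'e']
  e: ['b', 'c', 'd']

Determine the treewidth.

A width-2 tree decomposition is:
Bags: B1 = {a, b, e}  B2 = {a, c, e}  B3 = {a, d, e}
Tree: B1–B2, B2–B3
The largest bag has 3 vertices, giving width 2; this decomposition certifies tw(G) ≤ 2. The edges b–e–c–a–b form a cycle, so G is not a tree and its treewidth is at least 2. Hence tw(G) = 2 exactly.

2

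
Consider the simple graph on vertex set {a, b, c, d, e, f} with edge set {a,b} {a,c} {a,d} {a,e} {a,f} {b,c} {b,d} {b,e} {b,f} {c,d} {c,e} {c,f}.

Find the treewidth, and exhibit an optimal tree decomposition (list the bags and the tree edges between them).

Treewidth 3.
One optimal decomposition is:
Bags: B1 = {a, b, c, e}  B2 = {a, b, c, d}  B3 = {a, b, c, f}
Tree: B1–B2, B2–B3

Each bag holds 4 vertices, so the decomposition has width 3, which upper-bounds the treewidth. For the lower bound, the 4 vertices {a, b, c, d} are pairwise adjacent, and any tree decomposition puts a clique entirely inside one bag — forcing width ≥ 3. Hence tw(G) = 3 exactly.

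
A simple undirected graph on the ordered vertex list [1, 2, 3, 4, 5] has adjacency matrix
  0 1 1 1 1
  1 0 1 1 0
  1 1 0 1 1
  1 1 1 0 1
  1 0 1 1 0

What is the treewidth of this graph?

3

A width-3 tree decomposition is:
Bags: B1 = {1, 3, 4, 5}  B2 = {1, 2, 3, 4}
Tree: B1–B2
Every bag has size at most 4, so the width is 4 − 1 = 3 and tw(G) ≤ 3. On the other hand G contains the 4-clique {1, 2, 3, 4}. A clique must lie in a single bag of any decomposition, so no decomposition can have width below 3. The upper and lower bounds meet at 3, so that is the treewidth.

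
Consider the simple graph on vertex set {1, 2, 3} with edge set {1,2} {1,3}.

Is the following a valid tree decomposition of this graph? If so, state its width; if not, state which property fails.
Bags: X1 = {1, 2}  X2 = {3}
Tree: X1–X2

A tree decomposition must satisfy three properties: every vertex lies in some bag; for every edge, both endpoints lie together in some bag; and for every vertex, the bags containing it form a connected subtree. Here edge (1,3) lies in no bag, so the decomposition is invalid.

No — edge (1,3) lies in no bag.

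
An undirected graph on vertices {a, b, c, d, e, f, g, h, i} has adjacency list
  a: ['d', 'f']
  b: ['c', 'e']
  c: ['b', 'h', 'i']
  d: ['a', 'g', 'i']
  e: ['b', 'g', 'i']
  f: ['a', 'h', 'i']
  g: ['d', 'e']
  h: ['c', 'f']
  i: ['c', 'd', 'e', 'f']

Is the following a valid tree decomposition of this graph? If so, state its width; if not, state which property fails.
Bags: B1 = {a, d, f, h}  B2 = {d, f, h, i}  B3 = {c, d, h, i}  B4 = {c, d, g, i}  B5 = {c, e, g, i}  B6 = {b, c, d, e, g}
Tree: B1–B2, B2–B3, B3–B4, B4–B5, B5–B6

No — bags containing vertex d are not connected in the tree.

A tree decomposition must satisfy three properties: every vertex lies in some bag; for every edge, both endpoints lie together in some bag; and for every vertex, the bags containing it form a connected subtree. Here bags containing vertex d are not connected in the tree, so the decomposition is invalid.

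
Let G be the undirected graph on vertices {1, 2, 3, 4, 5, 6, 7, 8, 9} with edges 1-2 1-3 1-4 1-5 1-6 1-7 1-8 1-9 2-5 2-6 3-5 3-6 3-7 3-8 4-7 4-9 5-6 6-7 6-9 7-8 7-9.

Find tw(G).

3

A width-3 tree decomposition is:
Bags: B1 = {1, 6, 7, 9}  B2 = {1, 4, 7, 9}  B3 = {1, 3, 6, 7}  B4 = {1, 3, 5, 6}  B5 = {1, 2, 5, 6}  B6 = {1, 3, 7, 8}
Tree: B1–B2, B1–B3, B3–B4, B4–B5, B3–B6
Each bag holds 4 vertices, so the decomposition has width 3, which upper-bounds the treewidth. For the lower bound, the 4 vertices {1, 3, 7, 8} are pairwise adjacent, and any tree decomposition puts a clique entirely inside one bag — forcing width ≥ 3. The upper and lower bounds meet at 3, so that is the treewidth.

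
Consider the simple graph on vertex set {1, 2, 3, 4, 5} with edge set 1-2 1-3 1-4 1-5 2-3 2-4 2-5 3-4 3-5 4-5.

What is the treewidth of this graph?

A width-4 tree decomposition is:
Bags: B1 = {1, 2, 3, 4, 5}
Tree: (single bag)
A single bag containing all 5 vertices is trivially a valid decomposition of width 4. For the lower bound, the 5 vertices {1, 2, 3, 4, 5} are pairwise adjacent, and any tree decomposition puts a clique entirely inside one bag — forcing width ≥ 4. The upper and lower bounds meet at 4, so that is the treewidth.

4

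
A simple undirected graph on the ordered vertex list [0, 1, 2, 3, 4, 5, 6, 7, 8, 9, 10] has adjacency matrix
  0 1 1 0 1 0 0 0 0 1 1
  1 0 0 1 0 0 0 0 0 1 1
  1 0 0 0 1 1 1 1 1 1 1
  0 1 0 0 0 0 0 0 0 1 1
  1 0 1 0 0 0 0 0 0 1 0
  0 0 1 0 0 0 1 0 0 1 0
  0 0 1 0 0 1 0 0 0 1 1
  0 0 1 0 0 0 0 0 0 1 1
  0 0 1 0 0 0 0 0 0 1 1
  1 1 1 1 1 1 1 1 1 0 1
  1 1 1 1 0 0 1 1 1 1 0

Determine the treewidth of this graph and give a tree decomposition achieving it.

Treewidth 3.
One optimal decomposition is:
Bags: B1 = {0, 1, 9, 10}  B2 = {0, 2, 9, 10}  B3 = {2, 7, 9, 10}  B4 = {2, 6, 9, 10}  B5 = {0, 2, 4, 9}  B6 = {2, 8, 9, 10}  B7 = {1, 3, 9, 10}  B8 = {2, 5, 6, 9}
Tree: B1–B2, B2–B3, B2–B4, B2–B5, B3–B6, B1–B7, B4–B8

Each bag holds 4 vertices, so the decomposition has width 3, which upper-bounds the treewidth. Conversely, {0, 1, 9, 10} is a clique of size 4, and the vertices of any clique must share a bag in every tree decomposition; so some bag has ≥ 4 vertices and tw(G) ≥ 3. The upper and lower bounds meet at 3, so that is the treewidth.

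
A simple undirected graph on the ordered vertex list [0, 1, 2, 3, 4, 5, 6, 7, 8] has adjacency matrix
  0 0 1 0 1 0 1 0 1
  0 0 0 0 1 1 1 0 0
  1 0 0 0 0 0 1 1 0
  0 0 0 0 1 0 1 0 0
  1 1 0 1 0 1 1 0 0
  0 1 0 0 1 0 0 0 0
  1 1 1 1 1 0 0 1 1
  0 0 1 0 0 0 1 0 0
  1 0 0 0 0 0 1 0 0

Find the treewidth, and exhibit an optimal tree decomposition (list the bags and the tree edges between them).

Every bag has size at most 3, so the width is 3 − 1 = 2 and tw(G) ≤ 2. On the other hand G contains the 3-clique {1, 4, 5}. A clique must lie in a single bag of any decomposition, so no decomposition can have width below 2. Combining the bounds, tw(G) = 2.

Treewidth 2.
Bags: B1 = {3, 4, 6}  B2 = {0, 4, 6}  B3 = {0, 2, 6}  B4 = {2, 6, 7}  B5 = {1, 4, 6}  B6 = {1, 4, 5}  B7 = {0, 6, 8}
Tree: B1–B2, B2–B3, B3–B4, B1–B5, B5–B6, B2–B7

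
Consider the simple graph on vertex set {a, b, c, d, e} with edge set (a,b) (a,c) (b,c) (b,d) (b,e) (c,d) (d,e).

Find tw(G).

A width-2 tree decomposition is:
Bags: B1 = {b, c, d}  B2 = {b, d, e}  B3 = {a, b, c}
Tree: B1–B2, B1–B3
The largest bag has 3 vertices, giving width 2; this decomposition certifies tw(G) ≤ 2. Conversely, {b, d, e} is a clique of size 3, and the vertices of any clique must share a bag in every tree decomposition; so some bag has ≥ 3 vertices and tw(G) ≥ 2. Hence tw(G) = 2 exactly.

2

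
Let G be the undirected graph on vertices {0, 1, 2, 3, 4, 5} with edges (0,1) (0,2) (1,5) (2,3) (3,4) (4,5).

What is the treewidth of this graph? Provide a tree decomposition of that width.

Every bag has size at most 3, so the width is 3 − 1 = 2 and tw(G) ≤ 2. For the lower bound, G contains the cycle 2–0–1–5–4–3–2, so G is not a forest; only forests have treewidth ≤ 1, hence tw(G) ≥ 2. Therefore the treewidth is 2.

Treewidth 2.
Bags: B1 = {0, 1, 2}  B2 = {1, 2, 5}  B3 = {2, 4, 5}  B4 = {2, 3, 4}
Tree: B1–B2, B2–B3, B3–B4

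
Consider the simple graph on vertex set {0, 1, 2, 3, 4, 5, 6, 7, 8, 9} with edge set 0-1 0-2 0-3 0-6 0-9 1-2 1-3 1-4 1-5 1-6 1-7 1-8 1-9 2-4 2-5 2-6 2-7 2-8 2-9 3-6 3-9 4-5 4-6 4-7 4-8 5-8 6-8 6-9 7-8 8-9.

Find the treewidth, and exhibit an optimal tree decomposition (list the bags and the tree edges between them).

Treewidth 4.
One such decomposition:
Bags: B1 = {1, 2, 6, 8, 9}  B2 = {1, 2, 4, 6, 8}  B3 = {1, 2, 4, 5, 8}  B4 = {0, 1, 2, 6, 9}  B5 = {0, 1, 3, 6, 9}  B6 = {1, 2, 4, 7, 8}
Tree: B1–B2, B2–B3, B1–B4, B4–B5, B3–B6

Each bag holds 5 vertices, so the decomposition has width 4, which upper-bounds the treewidth. For the lower bound, the 5 vertices {0, 1, 2, 6, 9} are pairwise adjacent, and any tree decomposition puts a clique entirely inside one bag — forcing width ≥ 4. Hence tw(G) = 4 exactly.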